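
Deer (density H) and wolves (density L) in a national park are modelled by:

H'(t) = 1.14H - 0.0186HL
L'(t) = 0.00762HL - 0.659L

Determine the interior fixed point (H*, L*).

H* ≈ 86.5, L* ≈ 61.3

Set dL/dt = 0 with L > 0: 0.00762H - 0.659 = 0, so H* = 0.659/0.00762 = 86.5.
Set dH/dt = 0 with H > 0: 1.14 - 0.0186L = 0, so L* = 1.14/0.0186 = 61.3.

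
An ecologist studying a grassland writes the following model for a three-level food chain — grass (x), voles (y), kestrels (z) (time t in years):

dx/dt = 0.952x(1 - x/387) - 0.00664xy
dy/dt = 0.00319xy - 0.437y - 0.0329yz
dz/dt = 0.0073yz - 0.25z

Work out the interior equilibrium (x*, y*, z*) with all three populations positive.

x* ≈ 295, y* ≈ 34.2, z* ≈ 15.3

From dz/dt = 0: 0.0073y* = 0.25, so y* = 34.2.
From dx/dt = 0: 0.952(1 - x*/387) = 0.00664·34.2, giving x* = 387·(1 - 0.239) = 295.
From dy/dt = 0: 0.00319·295 - 0.437 = 0.0329z*, so z* = 0.503/0.0329 = 15.3.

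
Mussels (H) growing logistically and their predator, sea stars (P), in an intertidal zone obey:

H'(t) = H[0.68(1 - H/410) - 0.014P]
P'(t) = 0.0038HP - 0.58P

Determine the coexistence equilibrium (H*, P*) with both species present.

H* ≈ 153, P* ≈ 30.5

From dP/dt = 0 with P > 0: 0.0038H* = 0.58, so H* = 153.
Substitute into dH/dt = 0: 0.68(1 - 153/410) = 0.014P*.
The bracket is 0.628, giving P* = 0.427/0.014 = 30.5.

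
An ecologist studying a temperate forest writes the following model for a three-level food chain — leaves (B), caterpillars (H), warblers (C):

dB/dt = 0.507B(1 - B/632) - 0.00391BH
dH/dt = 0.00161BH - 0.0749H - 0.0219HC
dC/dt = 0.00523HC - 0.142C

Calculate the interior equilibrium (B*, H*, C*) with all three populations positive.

From dC/dt = 0: 0.00523H* = 0.142, so H* = 27.2.
From dB/dt = 0: 0.507(1 - B*/632) = 0.00391·27.2, giving B* = 632·(1 - 0.209) = 500.
From dH/dt = 0: 0.00161·500 - 0.0749 = 0.0219C*, so C* = 0.73/0.0219 = 33.3.

B* ≈ 500, H* ≈ 27.2, C* ≈ 33.3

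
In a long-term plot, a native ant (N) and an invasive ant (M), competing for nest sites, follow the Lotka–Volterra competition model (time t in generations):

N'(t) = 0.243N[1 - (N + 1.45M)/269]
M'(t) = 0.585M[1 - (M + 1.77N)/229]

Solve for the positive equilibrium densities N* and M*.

Setting both brackets to zero gives the nullclines N + 1.45M = 269 and 1.77N + M = 229.
Substituting M = 229 - 1.77N into the first: N(1 - 1.45·1.77) = 269 - 1.45·229.
So N* = -63.1/-1.57 = 40.2, and then M* = 229 - 1.77·40.2 = 158.

N* ≈ 40.2, M* ≈ 158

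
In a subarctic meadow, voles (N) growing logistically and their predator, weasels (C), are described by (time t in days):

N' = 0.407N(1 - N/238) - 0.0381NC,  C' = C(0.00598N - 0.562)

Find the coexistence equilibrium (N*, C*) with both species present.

N* ≈ 94, C* ≈ 6.46

From dC/dt = 0 with C > 0: 0.00598N* = 0.562, so N* = 94.
Substitute into dN/dt = 0: 0.407(1 - 94/238) = 0.0381C*.
The bracket is 0.605, giving C* = 0.246/0.0381 = 6.46.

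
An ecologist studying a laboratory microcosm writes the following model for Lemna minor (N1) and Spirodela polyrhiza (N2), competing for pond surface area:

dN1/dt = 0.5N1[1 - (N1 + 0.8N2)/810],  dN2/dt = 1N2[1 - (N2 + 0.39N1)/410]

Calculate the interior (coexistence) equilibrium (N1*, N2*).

Setting both brackets to zero gives the nullclines N1 + 0.8N2 = 810 and 0.39N1 + N2 = 410.
Substituting N2 = 410 - 0.39N1 into the first: N1(1 - 0.8·0.39) = 810 - 0.8·410.
So N1* = 482/0.688 = 701, and then N2* = 410 - 0.39·701 = 137.

N1* ≈ 701, N2* ≈ 137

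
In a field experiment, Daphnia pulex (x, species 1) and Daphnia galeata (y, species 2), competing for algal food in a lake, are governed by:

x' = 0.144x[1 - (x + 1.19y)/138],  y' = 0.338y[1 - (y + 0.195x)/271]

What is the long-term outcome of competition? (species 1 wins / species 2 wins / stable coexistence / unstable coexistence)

Compare the nullcline intercepts: K1/α12 = 138/1.19 = 116 < K2 = 271; K2/α21 = 271/0.195 = 1390 > K1 = 138.
Since the inequalities point opposite ways, species 2 can invade but species 1 cannot.

species 2 excludes species 1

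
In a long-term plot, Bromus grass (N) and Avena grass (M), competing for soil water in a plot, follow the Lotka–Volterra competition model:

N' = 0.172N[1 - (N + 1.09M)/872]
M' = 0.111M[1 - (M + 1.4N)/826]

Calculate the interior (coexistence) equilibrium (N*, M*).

N* ≈ 53.9, M* ≈ 751

Setting both brackets to zero gives the nullclines N + 1.09M = 872 and 1.4N + M = 826.
Substituting M = 826 - 1.4N into the first: N(1 - 1.09·1.4) = 872 - 1.09·826.
So N* = -28.3/-0.526 = 53.9, and then M* = 826 - 1.4·53.9 = 751.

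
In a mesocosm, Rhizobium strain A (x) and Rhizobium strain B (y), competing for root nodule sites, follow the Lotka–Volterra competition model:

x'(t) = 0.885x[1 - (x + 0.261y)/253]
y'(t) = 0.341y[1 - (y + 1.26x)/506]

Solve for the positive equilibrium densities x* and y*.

x* ≈ 180, y* ≈ 279

Setting both brackets to zero gives the nullclines x + 0.261y = 253 and 1.26x + y = 506.
Substituting y = 506 - 1.26x into the first: x(1 - 0.261·1.26) = 253 - 0.261·506.
So x* = 121/0.671 = 180, and then y* = 506 - 1.26·180 = 279.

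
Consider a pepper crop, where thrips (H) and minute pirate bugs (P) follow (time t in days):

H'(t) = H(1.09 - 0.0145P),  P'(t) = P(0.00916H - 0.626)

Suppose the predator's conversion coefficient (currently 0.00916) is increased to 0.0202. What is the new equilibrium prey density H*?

H* ≈ 31

At the interior fixed point, setting dP/dt = 0 with P > 0 fixes H* = (predator death rate)/(HP coefficient) — independent of the other coefficients.
With the change, H* = 0.626/0.0202 = 31; it falls from 68.3.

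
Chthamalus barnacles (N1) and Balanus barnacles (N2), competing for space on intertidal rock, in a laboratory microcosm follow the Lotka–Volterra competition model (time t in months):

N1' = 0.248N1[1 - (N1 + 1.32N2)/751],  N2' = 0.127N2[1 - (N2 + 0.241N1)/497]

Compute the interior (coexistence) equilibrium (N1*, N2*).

N1* ≈ 139, N2* ≈ 463

Setting both brackets to zero gives the nullclines N1 + 1.32N2 = 751 and 0.241N1 + N2 = 497.
Substituting N2 = 497 - 0.241N1 into the first: N1(1 - 1.32·0.241) = 751 - 1.32·497.
So N1* = 95/0.682 = 139, and then N2* = 497 - 0.241·139 = 463.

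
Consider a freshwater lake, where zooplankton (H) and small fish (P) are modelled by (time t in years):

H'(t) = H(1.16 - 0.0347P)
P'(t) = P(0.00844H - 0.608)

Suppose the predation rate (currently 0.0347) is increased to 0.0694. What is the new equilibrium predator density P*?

At the interior fixed point, setting dH/dt = 0 with H > 0 fixes P* = (prey growth rate)/(HP coefficient) — independent of the other coefficients.
With the change, P* = 1.16/0.0694 = 16.7; it falls from 33.4.

P* ≈ 16.7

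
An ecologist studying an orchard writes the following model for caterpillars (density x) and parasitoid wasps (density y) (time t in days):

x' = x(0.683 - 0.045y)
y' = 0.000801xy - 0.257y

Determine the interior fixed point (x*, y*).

x* ≈ 321, y* ≈ 15.2

Set dy/dt = 0 with y > 0: 0.000801x - 0.257 = 0, so x* = 0.257/0.000801 = 321.
Set dx/dt = 0 with x > 0: 0.683 - 0.045y = 0, so y* = 0.683/0.045 = 15.2.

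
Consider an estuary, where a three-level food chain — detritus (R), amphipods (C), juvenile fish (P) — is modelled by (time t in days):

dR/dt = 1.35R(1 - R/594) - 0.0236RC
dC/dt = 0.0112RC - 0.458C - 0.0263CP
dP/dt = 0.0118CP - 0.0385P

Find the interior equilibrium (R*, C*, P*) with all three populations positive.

From dP/dt = 0: 0.0118C* = 0.0385, so C* = 3.26.
From dR/dt = 0: 1.35(1 - R*/594) = 0.0236·3.26, giving R* = 594·(1 - 0.057) = 560.
From dC/dt = 0: 0.0112·560 - 0.458 = 0.0263P*, so P* = 5.82/0.0263 = 221.

R* ≈ 560, C* ≈ 3.26, P* ≈ 221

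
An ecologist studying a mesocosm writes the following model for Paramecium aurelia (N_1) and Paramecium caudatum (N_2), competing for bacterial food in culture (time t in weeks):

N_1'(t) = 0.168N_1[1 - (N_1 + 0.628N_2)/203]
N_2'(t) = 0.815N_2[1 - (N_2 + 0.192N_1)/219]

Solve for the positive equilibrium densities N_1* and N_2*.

N_1* ≈ 74.4, N_2* ≈ 205

Setting both brackets to zero gives the nullclines N_1 + 0.628N_2 = 203 and 0.192N_1 + N_2 = 219.
Substituting N_2 = 219 - 0.192N_1 into the first: N_1(1 - 0.628·0.192) = 203 - 0.628·219.
So N_1* = 65.5/0.879 = 74.4, and then N_2* = 219 - 0.192·74.4 = 205.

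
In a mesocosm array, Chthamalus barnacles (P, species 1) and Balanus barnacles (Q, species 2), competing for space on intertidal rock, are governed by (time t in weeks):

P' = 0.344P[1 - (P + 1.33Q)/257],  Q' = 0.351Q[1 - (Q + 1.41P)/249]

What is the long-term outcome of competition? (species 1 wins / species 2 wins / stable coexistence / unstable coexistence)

Compare the nullcline intercepts: K1/α12 = 257/1.33 = 193 < K2 = 249; K2/α21 = 249/1.41 = 177 < K1 = 257.
Since both are reversed, neither can invade when rare; the interior point is a saddle.

unstable coexistence (outcome depends on initial conditions)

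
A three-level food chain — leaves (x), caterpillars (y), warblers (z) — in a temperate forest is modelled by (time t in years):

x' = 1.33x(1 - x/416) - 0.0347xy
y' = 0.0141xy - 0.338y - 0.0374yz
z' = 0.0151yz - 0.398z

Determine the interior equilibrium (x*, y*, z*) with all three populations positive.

x* ≈ 130, y* ≈ 26.4, z* ≈ 39.9

From dz/dt = 0: 0.0151y* = 0.398, so y* = 26.4.
From dx/dt = 0: 1.33(1 - x*/416) = 0.0347·26.4, giving x* = 416·(1 - 0.688) = 130.
From dy/dt = 0: 0.0141·130 - 0.338 = 0.0374z*, so z* = 1.49/0.0374 = 39.9.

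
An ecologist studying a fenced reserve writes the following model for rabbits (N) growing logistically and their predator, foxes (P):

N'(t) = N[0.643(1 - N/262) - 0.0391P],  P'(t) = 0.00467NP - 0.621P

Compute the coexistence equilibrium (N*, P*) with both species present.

From dP/dt = 0 with P > 0: 0.00467N* = 0.621, so N* = 133.
Substitute into dN/dt = 0: 0.643(1 - 133/262) = 0.0391P*.
The bracket is 0.492, giving P* = 0.317/0.0391 = 8.1.

N* ≈ 133, P* ≈ 8.1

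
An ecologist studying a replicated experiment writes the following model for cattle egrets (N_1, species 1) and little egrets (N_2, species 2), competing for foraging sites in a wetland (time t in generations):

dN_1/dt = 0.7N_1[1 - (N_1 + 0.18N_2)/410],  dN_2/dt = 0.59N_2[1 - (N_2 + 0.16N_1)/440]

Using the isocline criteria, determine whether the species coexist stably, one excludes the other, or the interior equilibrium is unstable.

stable coexistence

Compare the nullcline intercepts: K1/α12 = 410/0.18 = 2280 > K2 = 440; K2/α21 = 440/0.16 = 2750 > K1 = 410.
Since both inequalities hold, each species can invade when rare, so the interior equilibrium is stable.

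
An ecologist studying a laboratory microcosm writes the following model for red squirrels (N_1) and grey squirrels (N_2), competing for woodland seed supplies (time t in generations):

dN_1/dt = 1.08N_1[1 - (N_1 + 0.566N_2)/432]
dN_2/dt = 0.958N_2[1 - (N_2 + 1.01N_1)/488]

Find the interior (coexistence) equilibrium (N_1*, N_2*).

N_1* ≈ 364, N_2* ≈ 121

Setting both brackets to zero gives the nullclines N_1 + 0.566N_2 = 432 and 1.01N_1 + N_2 = 488.
Substituting N_2 = 488 - 1.01N_1 into the first: N_1(1 - 0.566·1.01) = 432 - 0.566·488.
So N_1* = 156/0.428 = 364, and then N_2* = 488 - 1.01·364 = 121.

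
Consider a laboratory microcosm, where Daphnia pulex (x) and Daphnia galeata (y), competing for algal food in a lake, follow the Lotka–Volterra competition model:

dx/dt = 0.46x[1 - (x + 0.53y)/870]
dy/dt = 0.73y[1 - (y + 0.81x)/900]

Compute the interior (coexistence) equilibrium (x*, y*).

Setting both brackets to zero gives the nullclines x + 0.53y = 870 and 0.81x + y = 900.
Substituting y = 900 - 0.81x into the first: x(1 - 0.53·0.81) = 870 - 0.53·900.
So x* = 393/0.571 = 689, and then y* = 900 - 0.81·689 = 342.

x* ≈ 689, y* ≈ 342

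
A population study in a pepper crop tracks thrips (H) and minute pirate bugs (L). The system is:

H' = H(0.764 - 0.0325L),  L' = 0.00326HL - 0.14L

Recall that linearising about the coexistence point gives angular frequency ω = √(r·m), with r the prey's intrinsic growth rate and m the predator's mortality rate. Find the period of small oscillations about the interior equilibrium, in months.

Here r = 0.764 and m = 0.14, so r·m = 0.107.
ω = √0.107 = 0.327 per month, hence T = 2π/ω ≈ 19.2 months.

T ≈ 19.2 months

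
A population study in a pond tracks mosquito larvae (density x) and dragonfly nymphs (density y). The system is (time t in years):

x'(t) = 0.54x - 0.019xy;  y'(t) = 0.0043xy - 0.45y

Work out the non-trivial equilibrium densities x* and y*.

x* ≈ 105, y* ≈ 28.4

Set dy/dt = 0 with y > 0: 0.0043x - 0.45 = 0, so x* = 0.45/0.0043 = 105.
Set dx/dt = 0 with x > 0: 0.54 - 0.019y = 0, so y* = 0.54/0.019 = 28.4.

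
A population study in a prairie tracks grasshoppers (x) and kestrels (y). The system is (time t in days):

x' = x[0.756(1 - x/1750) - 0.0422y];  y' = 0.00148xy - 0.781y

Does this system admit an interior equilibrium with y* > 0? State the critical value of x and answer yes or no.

Threshold x = 528; K > 528, so yes, the predator persists.

The predator equation gives dy/dt > 0 only when x > 0.781/0.00148 = 528.
Without the predator, x → K = 1750. Since 1750 > 528, the predator can invade and persist.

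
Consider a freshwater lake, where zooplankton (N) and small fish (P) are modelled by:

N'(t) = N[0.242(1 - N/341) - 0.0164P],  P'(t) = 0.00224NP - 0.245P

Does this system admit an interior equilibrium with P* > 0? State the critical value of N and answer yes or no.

Threshold N = 109; K > 109, so yes, the predator persists.

The predator equation gives dP/dt > 0 only when N > 0.245/0.00224 = 109.
Without the predator, N → K = 341. Since 341 > 109, the predator can invade and persist.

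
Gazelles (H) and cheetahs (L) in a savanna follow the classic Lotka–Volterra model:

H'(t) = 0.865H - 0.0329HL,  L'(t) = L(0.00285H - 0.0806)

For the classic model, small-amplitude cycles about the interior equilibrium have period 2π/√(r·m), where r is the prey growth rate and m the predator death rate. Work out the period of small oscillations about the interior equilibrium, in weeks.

T ≈ 23.8 weeks

Here r = 0.865 and m = 0.0806, so r·m = 0.0697.
ω = √0.0697 = 0.264 per week, hence T = 2π/ω ≈ 23.8 weeks.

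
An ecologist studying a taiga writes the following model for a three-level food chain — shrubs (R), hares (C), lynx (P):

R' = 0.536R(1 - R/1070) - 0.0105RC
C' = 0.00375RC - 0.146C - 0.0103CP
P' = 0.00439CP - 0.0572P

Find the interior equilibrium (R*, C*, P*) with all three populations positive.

From dP/dt = 0: 0.00439C* = 0.0572, so C* = 13.
From dR/dt = 0: 0.536(1 - R*/1070) = 0.0105·13, giving R* = 1070·(1 - 0.255) = 797.
From dC/dt = 0: 0.00375·797 - 0.146 = 0.0103P*, so P* = 2.84/0.0103 = 276.

R* ≈ 797, C* ≈ 13, P* ≈ 276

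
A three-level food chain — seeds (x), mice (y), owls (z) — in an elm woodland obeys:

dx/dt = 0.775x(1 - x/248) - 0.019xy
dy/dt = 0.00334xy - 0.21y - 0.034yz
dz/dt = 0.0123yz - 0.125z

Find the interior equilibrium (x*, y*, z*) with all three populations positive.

From dz/dt = 0: 0.0123y* = 0.125, so y* = 10.2.
From dx/dt = 0: 0.775(1 - x*/248) = 0.019·10.2, giving x* = 248·(1 - 0.249) = 186.
From dy/dt = 0: 0.00334·186 - 0.21 = 0.034z*, so z* = 0.412/0.034 = 12.1.

x* ≈ 186, y* ≈ 10.2, z* ≈ 12.1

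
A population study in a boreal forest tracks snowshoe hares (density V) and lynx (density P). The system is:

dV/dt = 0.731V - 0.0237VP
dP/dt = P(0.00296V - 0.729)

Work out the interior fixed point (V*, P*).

V* ≈ 246, P* ≈ 30.8

Set dP/dt = 0 with P > 0: 0.00296V - 0.729 = 0, so V* = 0.729/0.00296 = 246.
Set dV/dt = 0 with V > 0: 0.731 - 0.0237P = 0, so P* = 0.731/0.0237 = 30.8.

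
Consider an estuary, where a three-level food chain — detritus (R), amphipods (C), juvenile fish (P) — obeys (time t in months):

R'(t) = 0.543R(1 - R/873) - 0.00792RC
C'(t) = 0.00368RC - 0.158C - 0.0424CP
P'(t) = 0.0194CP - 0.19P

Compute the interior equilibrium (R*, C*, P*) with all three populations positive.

From dP/dt = 0: 0.0194C* = 0.19, so C* = 9.79.
From dR/dt = 0: 0.543(1 - R*/873) = 0.00792·9.79, giving R* = 873·(1 - 0.143) = 748.
From dC/dt = 0: 0.00368·748 - 0.158 = 0.0424P*, so P* = 2.6/0.0424 = 61.2.

R* ≈ 748, C* ≈ 9.79, P* ≈ 61.2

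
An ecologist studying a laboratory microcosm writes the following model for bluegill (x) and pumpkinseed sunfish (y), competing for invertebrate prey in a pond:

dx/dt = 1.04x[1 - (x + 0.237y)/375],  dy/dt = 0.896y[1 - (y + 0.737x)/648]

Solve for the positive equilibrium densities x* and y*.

x* ≈ 268, y* ≈ 450

Setting both brackets to zero gives the nullclines x + 0.237y = 375 and 0.737x + y = 648.
Substituting y = 648 - 0.737x into the first: x(1 - 0.237·0.737) = 375 - 0.237·648.
So x* = 221/0.825 = 268, and then y* = 648 - 0.737·268 = 450.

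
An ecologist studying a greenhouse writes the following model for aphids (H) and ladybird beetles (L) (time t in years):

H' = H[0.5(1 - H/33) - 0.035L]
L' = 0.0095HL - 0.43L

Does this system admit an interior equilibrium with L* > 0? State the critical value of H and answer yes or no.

The predator equation gives dL/dt > 0 only when H > 0.43/0.0095 = 45.3.
Without the predator, H → K = 33. Since 33 < 45.3, the predator cannot invade.

Threshold H = 45.3; K < 45.3, so no, the predator goes extinct.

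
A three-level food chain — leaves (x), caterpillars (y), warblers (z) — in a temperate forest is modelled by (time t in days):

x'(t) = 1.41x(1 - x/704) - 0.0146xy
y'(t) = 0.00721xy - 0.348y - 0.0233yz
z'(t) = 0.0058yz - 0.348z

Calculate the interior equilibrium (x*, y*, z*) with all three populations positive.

x* ≈ 267, y* ≈ 60, z* ≈ 67.6

From dz/dt = 0: 0.0058y* = 0.348, so y* = 60.
From dx/dt = 0: 1.41(1 - x*/704) = 0.0146·60, giving x* = 704·(1 - 0.621) = 267.
From dy/dt = 0: 0.00721·267 - 0.348 = 0.0233z*, so z* = 1.57/0.0233 = 67.6.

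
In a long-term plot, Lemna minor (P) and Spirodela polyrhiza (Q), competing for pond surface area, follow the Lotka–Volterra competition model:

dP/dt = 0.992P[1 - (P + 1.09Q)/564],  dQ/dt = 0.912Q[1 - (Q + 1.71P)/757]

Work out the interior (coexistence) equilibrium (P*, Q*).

P* ≈ 302, Q* ≈ 240

Setting both brackets to zero gives the nullclines P + 1.09Q = 564 and 1.71P + Q = 757.
Substituting Q = 757 - 1.71P into the first: P(1 - 1.09·1.71) = 564 - 1.09·757.
So P* = -261/-0.864 = 302, and then Q* = 757 - 1.71·302 = 240.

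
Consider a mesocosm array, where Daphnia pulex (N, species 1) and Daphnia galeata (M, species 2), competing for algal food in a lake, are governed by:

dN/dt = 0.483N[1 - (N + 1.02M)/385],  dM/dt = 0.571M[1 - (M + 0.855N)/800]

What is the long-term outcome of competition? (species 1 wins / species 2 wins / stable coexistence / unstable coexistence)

species 2 excludes species 1

Compare the nullcline intercepts: K1/α12 = 385/1.02 = 377 < K2 = 800; K2/α21 = 800/0.855 = 936 > K1 = 385.
Since the inequalities point opposite ways, species 2 can invade but species 1 cannot.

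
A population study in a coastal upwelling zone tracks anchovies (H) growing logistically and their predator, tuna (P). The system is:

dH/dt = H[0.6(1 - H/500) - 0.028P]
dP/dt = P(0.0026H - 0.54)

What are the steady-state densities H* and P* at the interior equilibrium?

From dP/dt = 0 with P > 0: 0.0026H* = 0.54, so H* = 208.
Substitute into dH/dt = 0: 0.6(1 - 208/500) = 0.028P*.
The bracket is 0.585, giving P* = 0.351/0.028 = 12.5.

H* ≈ 208, P* ≈ 12.5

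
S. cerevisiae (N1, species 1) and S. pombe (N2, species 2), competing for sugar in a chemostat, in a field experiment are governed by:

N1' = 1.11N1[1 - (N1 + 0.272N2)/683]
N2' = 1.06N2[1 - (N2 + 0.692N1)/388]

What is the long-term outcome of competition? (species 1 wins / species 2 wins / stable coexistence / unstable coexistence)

Compare the nullcline intercepts: K1/α12 = 683/0.272 = 2510 > K2 = 388; K2/α21 = 388/0.692 = 561 < K1 = 683.
Since the inequalities point opposite ways, species 1 can invade but species 2 cannot.

species 1 excludes species 2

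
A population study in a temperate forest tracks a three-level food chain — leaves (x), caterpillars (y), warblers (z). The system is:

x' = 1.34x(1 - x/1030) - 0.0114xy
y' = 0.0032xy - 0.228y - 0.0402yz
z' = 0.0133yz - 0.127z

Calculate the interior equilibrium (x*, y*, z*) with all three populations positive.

From dz/dt = 0: 0.0133y* = 0.127, so y* = 9.55.
From dx/dt = 0: 1.34(1 - x*/1030) = 0.0114·9.55, giving x* = 1030·(1 - 0.0812) = 946.
From dy/dt = 0: 0.0032·946 - 0.228 = 0.0402z*, so z* = 2.8/0.0402 = 69.7.

x* ≈ 946, y* ≈ 9.55, z* ≈ 69.7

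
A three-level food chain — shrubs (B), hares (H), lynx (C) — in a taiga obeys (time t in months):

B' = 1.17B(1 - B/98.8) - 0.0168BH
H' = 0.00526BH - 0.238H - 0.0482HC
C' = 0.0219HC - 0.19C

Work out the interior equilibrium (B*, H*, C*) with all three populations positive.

B* ≈ 86.5, H* ≈ 8.68, C* ≈ 4.5

From dC/dt = 0: 0.0219H* = 0.19, so H* = 8.68.
From dB/dt = 0: 1.17(1 - B*/98.8) = 0.0168·8.68, giving B* = 98.8·(1 - 0.125) = 86.5.
From dH/dt = 0: 0.00526·86.5 - 0.238 = 0.0482C*, so C* = 0.217/0.0482 = 4.5.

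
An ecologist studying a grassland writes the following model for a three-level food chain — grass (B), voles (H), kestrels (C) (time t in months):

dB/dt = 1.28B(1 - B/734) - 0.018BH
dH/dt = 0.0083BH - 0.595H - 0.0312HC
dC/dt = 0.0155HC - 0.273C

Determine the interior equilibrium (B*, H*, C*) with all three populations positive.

B* ≈ 552, H* ≈ 17.6, C* ≈ 128

From dC/dt = 0: 0.0155H* = 0.273, so H* = 17.6.
From dB/dt = 0: 1.28(1 - B*/734) = 0.018·17.6, giving B* = 734·(1 - 0.248) = 552.
From dH/dt = 0: 0.0083·552 - 0.595 = 0.0312C*, so C* = 3.99/0.0312 = 128.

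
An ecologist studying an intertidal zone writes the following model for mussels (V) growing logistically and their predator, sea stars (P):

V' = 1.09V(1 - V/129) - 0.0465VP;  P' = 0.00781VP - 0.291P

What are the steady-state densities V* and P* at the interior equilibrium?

From dP/dt = 0 with P > 0: 0.00781V* = 0.291, so V* = 37.3.
Substitute into dV/dt = 0: 1.09(1 - 37.3/129) = 0.0465P*.
The bracket is 0.711, giving P* = 0.775/0.0465 = 16.7.

V* ≈ 37.3, P* ≈ 16.7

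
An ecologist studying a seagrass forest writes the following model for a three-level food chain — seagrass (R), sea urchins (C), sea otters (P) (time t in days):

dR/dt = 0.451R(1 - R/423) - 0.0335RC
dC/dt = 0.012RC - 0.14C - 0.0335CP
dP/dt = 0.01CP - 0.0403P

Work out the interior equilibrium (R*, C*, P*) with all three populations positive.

R* ≈ 296, C* ≈ 4.03, P* ≈ 102

From dP/dt = 0: 0.01C* = 0.0403, so C* = 4.03.
From dR/dt = 0: 0.451(1 - R*/423) = 0.0335·4.03, giving R* = 423·(1 - 0.299) = 296.
From dC/dt = 0: 0.012·296 - 0.14 = 0.0335P*, so P* = 3.42/0.0335 = 102.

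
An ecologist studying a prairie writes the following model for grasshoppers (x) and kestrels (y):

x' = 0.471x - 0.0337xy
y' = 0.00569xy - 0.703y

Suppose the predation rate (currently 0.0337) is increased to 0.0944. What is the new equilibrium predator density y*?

At the interior fixed point, setting dx/dt = 0 with x > 0 fixes y* = (prey growth rate)/(xy coefficient) — independent of the other coefficients.
With the change, y* = 0.471/0.0944 = 4.99; it falls from 14.

y* ≈ 4.99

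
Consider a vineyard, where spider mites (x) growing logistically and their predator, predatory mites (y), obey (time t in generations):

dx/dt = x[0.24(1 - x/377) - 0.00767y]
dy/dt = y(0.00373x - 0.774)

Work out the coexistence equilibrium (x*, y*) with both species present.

From dy/dt = 0 with y > 0: 0.00373x* = 0.774, so x* = 208.
Substitute into dx/dt = 0: 0.24(1 - 208/377) = 0.00767y*.
The bracket is 0.45, giving y* = 0.108/0.00767 = 14.1.

x* ≈ 208, y* ≈ 14.1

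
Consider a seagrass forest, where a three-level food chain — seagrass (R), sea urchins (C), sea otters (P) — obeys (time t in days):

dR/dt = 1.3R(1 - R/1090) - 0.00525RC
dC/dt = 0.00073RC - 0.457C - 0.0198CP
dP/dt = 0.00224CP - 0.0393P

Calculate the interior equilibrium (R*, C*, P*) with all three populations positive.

R* ≈ 1010, C* ≈ 17.5, P* ≈ 14.3

From dP/dt = 0: 0.00224C* = 0.0393, so C* = 17.5.
From dR/dt = 0: 1.3(1 - R*/1090) = 0.00525·17.5, giving R* = 1090·(1 - 0.0709) = 1010.
From dC/dt = 0: 0.00073·1010 - 0.457 = 0.0198P*, so P* = 0.282/0.0198 = 14.3.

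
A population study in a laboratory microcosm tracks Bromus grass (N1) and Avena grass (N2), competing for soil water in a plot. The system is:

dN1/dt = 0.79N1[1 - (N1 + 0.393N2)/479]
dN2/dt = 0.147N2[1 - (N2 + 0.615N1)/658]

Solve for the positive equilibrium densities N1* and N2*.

Setting both brackets to zero gives the nullclines N1 + 0.393N2 = 479 and 0.615N1 + N2 = 658.
Substituting N2 = 658 - 0.615N1 into the first: N1(1 - 0.393·0.615) = 479 - 0.393·658.
So N1* = 220/0.758 = 291, and then N2* = 658 - 0.615·291 = 479.

N1* ≈ 291, N2* ≈ 479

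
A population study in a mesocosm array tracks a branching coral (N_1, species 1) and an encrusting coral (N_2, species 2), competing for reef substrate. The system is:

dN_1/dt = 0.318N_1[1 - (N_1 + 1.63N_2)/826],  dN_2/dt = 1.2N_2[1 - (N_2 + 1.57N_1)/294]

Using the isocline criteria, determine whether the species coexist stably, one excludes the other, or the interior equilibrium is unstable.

Compare the nullcline intercepts: K1/α12 = 826/1.63 = 507 > K2 = 294; K2/α21 = 294/1.57 = 187 < K1 = 826.
Since the inequalities point opposite ways, species 1 can invade but species 2 cannot.

species 1 excludes species 2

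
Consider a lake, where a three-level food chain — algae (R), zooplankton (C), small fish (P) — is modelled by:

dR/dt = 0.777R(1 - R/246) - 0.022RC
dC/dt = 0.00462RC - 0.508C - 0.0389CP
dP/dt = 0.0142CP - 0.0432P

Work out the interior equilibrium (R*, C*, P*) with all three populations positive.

From dP/dt = 0: 0.0142C* = 0.0432, so C* = 3.04.
From dR/dt = 0: 0.777(1 - R*/246) = 0.022·3.04, giving R* = 246·(1 - 0.0861) = 225.
From dC/dt = 0: 0.00462·225 - 0.508 = 0.0389P*, so P* = 0.531/0.0389 = 13.6.

R* ≈ 225, C* ≈ 3.04, P* ≈ 13.6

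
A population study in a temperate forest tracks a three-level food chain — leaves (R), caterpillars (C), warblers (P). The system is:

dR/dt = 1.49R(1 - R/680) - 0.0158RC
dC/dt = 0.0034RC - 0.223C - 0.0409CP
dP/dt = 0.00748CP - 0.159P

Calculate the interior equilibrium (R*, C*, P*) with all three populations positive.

From dP/dt = 0: 0.00748C* = 0.159, so C* = 21.3.
From dR/dt = 0: 1.49(1 - R*/680) = 0.0158·21.3, giving R* = 680·(1 - 0.225) = 527.
From dC/dt = 0: 0.0034·527 - 0.223 = 0.0409P*, so P* = 1.57/0.0409 = 38.3.

R* ≈ 527, C* ≈ 21.3, P* ≈ 38.3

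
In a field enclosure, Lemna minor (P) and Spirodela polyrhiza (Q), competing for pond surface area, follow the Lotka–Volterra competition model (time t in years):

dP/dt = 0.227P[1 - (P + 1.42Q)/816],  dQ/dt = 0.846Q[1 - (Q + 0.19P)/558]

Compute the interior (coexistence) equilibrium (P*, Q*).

Setting both brackets to zero gives the nullclines P + 1.42Q = 816 and 0.19P + Q = 558.
Substituting Q = 558 - 0.19P into the first: P(1 - 1.42·0.19) = 816 - 1.42·558.
So P* = 23.6/0.73 = 32.4, and then Q* = 558 - 0.19·32.4 = 552.

P* ≈ 32.4, Q* ≈ 552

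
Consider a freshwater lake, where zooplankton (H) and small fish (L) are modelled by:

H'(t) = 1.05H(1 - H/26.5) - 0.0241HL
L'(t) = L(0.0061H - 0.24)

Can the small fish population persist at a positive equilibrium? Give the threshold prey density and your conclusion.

The predator equation gives dL/dt > 0 only when H > 0.24/0.0061 = 39.3.
Without the predator, H → K = 26.5. Since 26.5 < 39.3, the predator cannot invade.

Threshold H = 39.3; K < 39.3, so no, the predator goes extinct.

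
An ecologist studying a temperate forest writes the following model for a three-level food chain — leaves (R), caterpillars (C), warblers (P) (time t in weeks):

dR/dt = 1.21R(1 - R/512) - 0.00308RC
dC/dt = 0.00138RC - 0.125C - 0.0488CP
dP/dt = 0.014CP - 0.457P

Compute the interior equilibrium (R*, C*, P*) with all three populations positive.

From dP/dt = 0: 0.014C* = 0.457, so C* = 32.6.
From dR/dt = 0: 1.21(1 - R*/512) = 0.00308·32.6, giving R* = 512·(1 - 0.0831) = 469.
From dC/dt = 0: 0.00138·469 - 0.125 = 0.0488P*, so P* = 0.523/0.0488 = 10.7.

R* ≈ 469, C* ≈ 32.6, P* ≈ 10.7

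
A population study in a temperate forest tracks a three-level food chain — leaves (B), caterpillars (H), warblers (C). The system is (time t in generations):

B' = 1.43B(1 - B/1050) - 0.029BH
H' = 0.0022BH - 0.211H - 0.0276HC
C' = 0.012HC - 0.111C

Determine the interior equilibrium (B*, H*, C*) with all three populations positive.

From dC/dt = 0: 0.012H* = 0.111, so H* = 9.25.
From dB/dt = 0: 1.43(1 - B*/1050) = 0.029·9.25, giving B* = 1050·(1 - 0.188) = 853.
From dH/dt = 0: 0.0022·853 - 0.211 = 0.0276C*, so C* = 1.67/0.0276 = 60.4.

B* ≈ 853, H* ≈ 9.25, C* ≈ 60.4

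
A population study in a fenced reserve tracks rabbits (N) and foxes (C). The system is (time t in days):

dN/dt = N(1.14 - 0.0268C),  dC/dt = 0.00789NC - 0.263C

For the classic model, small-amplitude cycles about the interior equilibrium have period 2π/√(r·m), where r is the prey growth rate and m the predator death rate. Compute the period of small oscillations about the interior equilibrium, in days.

T ≈ 11.5 days

Here r = 1.14 and m = 0.263, so r·m = 0.3.
ω = √0.3 = 0.548 per day, hence T = 2π/ω ≈ 11.5 days.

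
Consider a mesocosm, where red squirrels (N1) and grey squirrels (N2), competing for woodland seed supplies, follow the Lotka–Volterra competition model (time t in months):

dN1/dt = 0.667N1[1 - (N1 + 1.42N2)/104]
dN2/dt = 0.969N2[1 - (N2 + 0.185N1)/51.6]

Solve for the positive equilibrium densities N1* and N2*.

Setting both brackets to zero gives the nullclines N1 + 1.42N2 = 104 and 0.185N1 + N2 = 51.6.
Substituting N2 = 51.6 - 0.185N1 into the first: N1(1 - 1.42·0.185) = 104 - 1.42·51.6.
So N1* = 30.7/0.737 = 41.7, and then N2* = 51.6 - 0.185·41.7 = 43.9.

N1* ≈ 41.7, N2* ≈ 43.9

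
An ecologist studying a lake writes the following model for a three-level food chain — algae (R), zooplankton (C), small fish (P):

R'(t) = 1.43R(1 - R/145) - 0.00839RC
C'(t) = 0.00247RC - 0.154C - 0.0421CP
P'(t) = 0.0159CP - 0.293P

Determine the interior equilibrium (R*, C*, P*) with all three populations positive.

R* ≈ 129, C* ≈ 18.4, P* ≈ 3.93

From dP/dt = 0: 0.0159C* = 0.293, so C* = 18.4.
From dR/dt = 0: 1.43(1 - R*/145) = 0.00839·18.4, giving R* = 145·(1 - 0.108) = 129.
From dC/dt = 0: 0.00247·129 - 0.154 = 0.0421P*, so P* = 0.165/0.0421 = 3.93.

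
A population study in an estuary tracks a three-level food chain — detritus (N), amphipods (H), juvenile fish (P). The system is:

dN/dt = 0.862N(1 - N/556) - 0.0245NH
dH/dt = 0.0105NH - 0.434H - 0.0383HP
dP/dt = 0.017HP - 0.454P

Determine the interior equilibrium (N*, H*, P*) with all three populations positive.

From dP/dt = 0: 0.017H* = 0.454, so H* = 26.7.
From dN/dt = 0: 0.862(1 - N*/556) = 0.0245·26.7, giving N* = 556·(1 - 0.759) = 134.
From dH/dt = 0: 0.0105·134 - 0.434 = 0.0383P*, so P* = 0.973/0.0383 = 25.4.

N* ≈ 134, H* ≈ 26.7, P* ≈ 25.4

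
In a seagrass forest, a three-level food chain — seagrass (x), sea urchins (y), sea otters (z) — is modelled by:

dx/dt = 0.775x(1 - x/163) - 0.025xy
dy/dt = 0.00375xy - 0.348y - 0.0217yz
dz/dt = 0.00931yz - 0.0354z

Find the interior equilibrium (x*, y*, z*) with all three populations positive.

x* ≈ 143, y* ≈ 3.8, z* ≈ 8.68

From dz/dt = 0: 0.00931y* = 0.0354, so y* = 3.8.
From dx/dt = 0: 0.775(1 - x*/163) = 0.025·3.8, giving x* = 163·(1 - 0.123) = 143.
From dy/dt = 0: 0.00375·143 - 0.348 = 0.0217z*, so z* = 0.188/0.0217 = 8.68.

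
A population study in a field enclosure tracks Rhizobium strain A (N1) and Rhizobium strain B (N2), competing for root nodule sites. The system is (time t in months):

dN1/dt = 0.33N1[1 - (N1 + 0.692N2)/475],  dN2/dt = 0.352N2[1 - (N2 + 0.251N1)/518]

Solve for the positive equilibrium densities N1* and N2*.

Setting both brackets to zero gives the nullclines N1 + 0.692N2 = 475 and 0.251N1 + N2 = 518.
Substituting N2 = 518 - 0.251N1 into the first: N1(1 - 0.692·0.251) = 475 - 0.692·518.
So N1* = 117/0.826 = 141, and then N2* = 518 - 0.251·141 = 483.

N1* ≈ 141, N2* ≈ 483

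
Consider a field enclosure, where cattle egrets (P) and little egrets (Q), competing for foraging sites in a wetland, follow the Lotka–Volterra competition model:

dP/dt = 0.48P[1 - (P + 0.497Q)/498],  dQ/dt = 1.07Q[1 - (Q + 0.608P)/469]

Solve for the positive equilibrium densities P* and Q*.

P* ≈ 380, Q* ≈ 238

Setting both brackets to zero gives the nullclines P + 0.497Q = 498 and 0.608P + Q = 469.
Substituting Q = 469 - 0.608P into the first: P(1 - 0.497·0.608) = 498 - 0.497·469.
So P* = 265/0.698 = 380, and then Q* = 469 - 0.608·380 = 238.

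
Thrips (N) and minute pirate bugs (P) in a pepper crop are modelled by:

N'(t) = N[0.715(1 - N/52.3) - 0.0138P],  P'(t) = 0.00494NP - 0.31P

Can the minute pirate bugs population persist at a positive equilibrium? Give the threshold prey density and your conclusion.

Threshold N = 62.8; K < 62.8, so no, the predator goes extinct.

The predator equation gives dP/dt > 0 only when N > 0.31/0.00494 = 62.8.
Without the predator, N → K = 52.3. Since 52.3 < 62.8, the predator cannot invade.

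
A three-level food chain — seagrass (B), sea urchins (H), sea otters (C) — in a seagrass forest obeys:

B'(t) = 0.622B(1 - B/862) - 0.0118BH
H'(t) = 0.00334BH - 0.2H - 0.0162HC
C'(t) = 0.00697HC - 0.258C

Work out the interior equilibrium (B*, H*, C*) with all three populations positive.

From dC/dt = 0: 0.00697H* = 0.258, so H* = 37.
From dB/dt = 0: 0.622(1 - B*/862) = 0.0118·37, giving B* = 862·(1 - 0.702) = 257.
From dH/dt = 0: 0.00334·257 - 0.2 = 0.0162C*, so C* = 0.657/0.0162 = 40.6.

B* ≈ 257, H* ≈ 37, C* ≈ 40.6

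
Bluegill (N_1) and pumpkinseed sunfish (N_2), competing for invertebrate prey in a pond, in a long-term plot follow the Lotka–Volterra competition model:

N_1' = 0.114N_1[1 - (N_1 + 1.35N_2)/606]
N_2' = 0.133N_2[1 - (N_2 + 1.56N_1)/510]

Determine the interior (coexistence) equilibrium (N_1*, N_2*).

N_1* ≈ 74.6, N_2* ≈ 394

Setting both brackets to zero gives the nullclines N_1 + 1.35N_2 = 606 and 1.56N_1 + N_2 = 510.
Substituting N_2 = 510 - 1.56N_1 into the first: N_1(1 - 1.35·1.56) = 606 - 1.35·510.
So N_1* = -82.5/-1.11 = 74.6, and then N_2* = 510 - 1.56·74.6 = 394.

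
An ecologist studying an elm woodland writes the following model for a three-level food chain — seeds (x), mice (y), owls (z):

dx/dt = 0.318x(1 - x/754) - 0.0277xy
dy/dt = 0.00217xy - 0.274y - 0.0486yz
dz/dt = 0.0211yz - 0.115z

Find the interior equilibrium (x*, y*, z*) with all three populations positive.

From dz/dt = 0: 0.0211y* = 0.115, so y* = 5.45.
From dx/dt = 0: 0.318(1 - x*/754) = 0.0277·5.45, giving x* = 754·(1 - 0.475) = 396.
From dy/dt = 0: 0.00217·396 - 0.274 = 0.0486z*, so z* = 0.585/0.0486 = 12.

x* ≈ 396, y* ≈ 5.45, z* ≈ 12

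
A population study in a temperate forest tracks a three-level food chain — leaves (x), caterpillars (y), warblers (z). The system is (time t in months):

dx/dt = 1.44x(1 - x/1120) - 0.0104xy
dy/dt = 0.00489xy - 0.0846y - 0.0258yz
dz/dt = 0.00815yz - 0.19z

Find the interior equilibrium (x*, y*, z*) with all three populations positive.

x* ≈ 931, y* ≈ 23.3, z* ≈ 173

From dz/dt = 0: 0.00815y* = 0.19, so y* = 23.3.
From dx/dt = 0: 1.44(1 - x*/1120) = 0.0104·23.3, giving x* = 1120·(1 - 0.168) = 931.
From dy/dt = 0: 0.00489·931 - 0.0846 = 0.0258z*, so z* = 4.47/0.0258 = 173.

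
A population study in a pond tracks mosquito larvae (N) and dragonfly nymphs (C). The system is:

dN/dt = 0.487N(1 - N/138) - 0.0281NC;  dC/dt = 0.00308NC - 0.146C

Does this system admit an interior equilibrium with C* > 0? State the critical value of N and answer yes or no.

Threshold N = 47.4; K > 47.4, so yes, the predator persists.

The predator equation gives dC/dt > 0 only when N > 0.146/0.00308 = 47.4.
Without the predator, N → K = 138. Since 138 > 47.4, the predator can invade and persist.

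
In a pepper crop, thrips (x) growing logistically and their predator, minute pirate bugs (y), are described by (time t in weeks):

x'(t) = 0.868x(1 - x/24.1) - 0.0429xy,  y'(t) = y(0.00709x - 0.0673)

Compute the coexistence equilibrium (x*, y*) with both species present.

From dy/dt = 0 with y > 0: 0.00709x* = 0.0673, so x* = 9.49.
Substitute into dx/dt = 0: 0.868(1 - 9.49/24.1) = 0.0429y*.
The bracket is 0.606, giving y* = 0.526/0.0429 = 12.3.

x* ≈ 9.49, y* ≈ 12.3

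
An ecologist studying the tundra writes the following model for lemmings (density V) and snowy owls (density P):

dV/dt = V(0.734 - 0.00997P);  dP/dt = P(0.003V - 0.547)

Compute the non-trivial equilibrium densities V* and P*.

Set dP/dt = 0 with P > 0: 0.003V - 0.547 = 0, so V* = 0.547/0.003 = 182.
Set dV/dt = 0 with V > 0: 0.734 - 0.00997P = 0, so P* = 0.734/0.00997 = 73.6.

V* ≈ 182, P* ≈ 73.6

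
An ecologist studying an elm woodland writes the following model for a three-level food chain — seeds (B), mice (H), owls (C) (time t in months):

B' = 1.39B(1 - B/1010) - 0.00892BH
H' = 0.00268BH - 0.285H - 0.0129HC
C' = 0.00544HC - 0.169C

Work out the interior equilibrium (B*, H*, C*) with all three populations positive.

B* ≈ 809, H* ≈ 31.1, C* ≈ 146

From dC/dt = 0: 0.00544H* = 0.169, so H* = 31.1.
From dB/dt = 0: 1.39(1 - B*/1010) = 0.00892·31.1, giving B* = 1010·(1 - 0.199) = 809.
From dH/dt = 0: 0.00268·809 - 0.285 = 0.0129C*, so C* = 1.88/0.0129 = 146.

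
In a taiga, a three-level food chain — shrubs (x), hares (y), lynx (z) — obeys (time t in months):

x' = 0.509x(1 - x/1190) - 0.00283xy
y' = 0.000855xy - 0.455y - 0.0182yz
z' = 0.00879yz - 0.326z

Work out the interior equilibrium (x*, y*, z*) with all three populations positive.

From dz/dt = 0: 0.00879y* = 0.326, so y* = 37.1.
From dx/dt = 0: 0.509(1 - x*/1190) = 0.00283·37.1, giving x* = 1190·(1 - 0.206) = 945.
From dy/dt = 0: 0.000855·945 - 0.455 = 0.0182z*, so z* = 0.353/0.0182 = 19.4.

x* ≈ 945, y* ≈ 37.1, z* ≈ 19.4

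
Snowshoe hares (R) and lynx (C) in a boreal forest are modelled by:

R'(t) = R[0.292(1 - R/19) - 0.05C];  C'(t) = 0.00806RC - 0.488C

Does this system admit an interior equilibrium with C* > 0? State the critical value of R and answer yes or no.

The predator equation gives dC/dt > 0 only when R > 0.488/0.00806 = 60.5.
Without the predator, R → K = 19. Since 19 < 60.5, the predator cannot invade.

Threshold R = 60.5; K < 60.5, so no, the predator goes extinct.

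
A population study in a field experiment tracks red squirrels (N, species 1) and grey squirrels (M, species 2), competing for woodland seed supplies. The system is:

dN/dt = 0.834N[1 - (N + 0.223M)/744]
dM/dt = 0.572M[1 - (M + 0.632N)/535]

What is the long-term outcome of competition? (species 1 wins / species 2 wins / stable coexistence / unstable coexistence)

stable coexistence

Compare the nullcline intercepts: K1/α12 = 744/0.223 = 3340 > K2 = 535; K2/α21 = 535/0.632 = 847 > K1 = 744.
Since both inequalities hold, each species can invade when rare, so the interior equilibrium is stable.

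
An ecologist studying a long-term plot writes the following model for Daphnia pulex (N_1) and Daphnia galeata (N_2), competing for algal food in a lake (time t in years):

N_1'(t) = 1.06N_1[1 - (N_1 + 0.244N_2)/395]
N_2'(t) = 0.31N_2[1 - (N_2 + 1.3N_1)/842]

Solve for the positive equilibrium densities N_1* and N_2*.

Setting both brackets to zero gives the nullclines N_1 + 0.244N_2 = 395 and 1.3N_1 + N_2 = 842.
Substituting N_2 = 842 - 1.3N_1 into the first: N_1(1 - 0.244·1.3) = 395 - 0.244·842.
So N_1* = 190/0.683 = 278, and then N_2* = 842 - 1.3·278 = 481.

N_1* ≈ 278, N_2* ≈ 481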